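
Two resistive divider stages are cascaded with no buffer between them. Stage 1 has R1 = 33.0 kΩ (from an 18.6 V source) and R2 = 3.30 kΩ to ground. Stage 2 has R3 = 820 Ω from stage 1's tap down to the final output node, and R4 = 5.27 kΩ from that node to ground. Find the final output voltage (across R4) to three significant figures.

V_out ≈ 0.980 V

Stage 2 presents R3+R4 = 6090 Ω as a load on stage 1's tap.
Stage 1's lower leg becomes R2‖(R3+R4) = 2140 Ω, so V_mid = 18.6 × 2140/35140 = 1.133 V.
Stage 2 is itself unloaded: V_out = V_mid × R4/(R3+R4) = 1.133 × 5270/6090 = 0.980 V.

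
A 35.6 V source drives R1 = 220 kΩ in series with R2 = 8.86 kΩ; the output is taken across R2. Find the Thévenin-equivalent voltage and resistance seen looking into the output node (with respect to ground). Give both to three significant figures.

V_th = 1.38 V, R_th = 8.52 kΩ

V_th is the open-circuit tap voltage: 35.6 × 8.86/(220 + 8.86) = 1.38 V.
With the supply zeroed, R1 and R2 appear in parallel from the tap: R_th = R1‖R2 = (220 × 8.86)/228.9 = 8.52 kΩ.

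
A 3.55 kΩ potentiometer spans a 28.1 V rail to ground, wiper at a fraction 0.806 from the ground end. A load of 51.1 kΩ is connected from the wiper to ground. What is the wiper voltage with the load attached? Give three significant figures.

The wiper splits the pot into (1−α)R = 688.7 Ω above and αR = 2861 Ω below.
Lower section ‖ load = 2710 Ω.
V_wiper = 28.1 × 2710/(688.7 + 2710) = 22.4 V.

V ≈ 22.4 V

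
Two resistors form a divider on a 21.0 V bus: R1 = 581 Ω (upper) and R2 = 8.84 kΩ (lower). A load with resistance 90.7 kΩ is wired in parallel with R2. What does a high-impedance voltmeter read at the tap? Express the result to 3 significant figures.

V_out ≈ 19.6 V

The load sits in parallel with R2: R2‖R_L = (8840 × 90700) / (8840 + 90700) = 8055 Ω.
V_out = 21.0 × 8055 / (581 + 8055) = 21.0 × 8055/8636 = 19.6 V.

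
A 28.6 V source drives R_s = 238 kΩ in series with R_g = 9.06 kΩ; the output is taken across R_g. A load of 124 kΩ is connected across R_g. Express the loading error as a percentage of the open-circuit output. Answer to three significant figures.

6.58 %

The divider's output (Thévenin) resistance is R_s‖R_g = 8.728 kΩ.
Fractional drop under load = R_th/(R_th + R_L) = 8.728 / (8.728 + 124) = 0.06576.
So the output falls by 6.58 %.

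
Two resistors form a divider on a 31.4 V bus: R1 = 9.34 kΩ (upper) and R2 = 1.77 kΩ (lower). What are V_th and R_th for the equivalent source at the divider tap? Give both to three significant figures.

V_th = 5.00 V, R_th = 1.49 kΩ

V_th is the open-circuit tap voltage: 31.4 × 1.77/(9.34 + 1.77) = 5.00 V.
With the supply zeroed, R1 and R2 appear in parallel from the tap: R_th = R1‖R2 = (9.34 × 1.77)/11.11 = 1.49 kΩ.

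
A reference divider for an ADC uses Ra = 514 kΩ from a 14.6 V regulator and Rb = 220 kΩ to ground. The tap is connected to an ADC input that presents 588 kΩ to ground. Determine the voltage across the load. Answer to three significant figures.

V_out ≈ 3.47 V

The load sits in parallel with Rb: Rb‖R_L = (220 × 588) / (220 + 588) = 160.1 kΩ.
V_out = 14.6 × 160.1 / (514 + 160.1) = 14.6 × 160.1/674.1 = 3.47 V.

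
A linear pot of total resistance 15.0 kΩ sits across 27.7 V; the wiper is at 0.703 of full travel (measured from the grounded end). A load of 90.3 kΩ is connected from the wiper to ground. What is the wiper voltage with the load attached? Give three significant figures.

The wiper splits the pot into (1−α)R = 4.455 kΩ above and αR = 10.54 kΩ below.
Lower section ‖ load = 9.442 kΩ.
V_wiper = 27.7 × 9.442/(4.455 + 9.442) = 18.8 V.

V ≈ 18.8 V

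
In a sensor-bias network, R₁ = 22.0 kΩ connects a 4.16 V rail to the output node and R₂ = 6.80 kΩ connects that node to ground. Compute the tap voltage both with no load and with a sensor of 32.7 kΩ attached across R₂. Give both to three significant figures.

Open-circuit: V = 4.16 × 6.80/(22.0 + 6.80) = 0.982 V.
With the load, R₂ becomes R₂‖R_L = 5.629 kΩ, so V = 4.16 × 5.629/27.63 = 0.848 V.

Unloaded: 0.982 V; loaded: 0.848 V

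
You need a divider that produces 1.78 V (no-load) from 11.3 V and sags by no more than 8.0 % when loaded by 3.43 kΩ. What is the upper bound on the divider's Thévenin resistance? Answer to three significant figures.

Loading drop = R_th/(R_th + R_L) ≤ 0.0800, so R_th ≤ R_L · ε/(1−ε) = 3.43 kΩ × 0.0800/0.9200 = 298 Ω.
(Any R1, R2 with R2/(R1+R2) = 0.158 and R1‖R2 ≤ 298 Ω will meet the spec.)

R_th ≤ 298 Ω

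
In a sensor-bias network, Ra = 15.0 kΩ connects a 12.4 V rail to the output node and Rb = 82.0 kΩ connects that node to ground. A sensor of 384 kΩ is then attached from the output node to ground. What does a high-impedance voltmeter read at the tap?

V_out ≈ 10.1 V

The load sits in parallel with Rb: Rb‖R_L = (82.0 × 384) / (82.0 + 384) = 67.57 kΩ.
V_out = 12.4 × 67.57 / (15.0 + 67.57) = 12.4 × 67.57/82.57 = 10.1 V.
(Unloaded it would have been 10.5 V.)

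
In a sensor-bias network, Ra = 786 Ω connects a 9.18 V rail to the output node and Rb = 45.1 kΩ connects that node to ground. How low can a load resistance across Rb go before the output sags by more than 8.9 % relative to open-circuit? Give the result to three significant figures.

Output resistance R_th = Ra‖Rb = (786 × 45100)/45890 = 772.5 Ω.
The fractional drop is R_th/(R_th + R_L); requiring this ≤ 0.0890 gives R_L ≥ R_th(1/0.0890 − 1) = 772.5 × 10.24 = 7.91 kΩ.

R_L(min) ≈ 7.91 kΩ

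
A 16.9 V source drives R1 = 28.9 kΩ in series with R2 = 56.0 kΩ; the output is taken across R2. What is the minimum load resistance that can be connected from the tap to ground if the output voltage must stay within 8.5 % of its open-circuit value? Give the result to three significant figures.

Output resistance R_th = R1‖R2 = (28.9 × 56.0)/84.90 = 19.06 kΩ.
The fractional drop is R_th/(R_th + R_L); requiring this ≤ 0.0850 gives R_L ≥ R_th(1/0.0850 − 1) = 19.06 × 10.76 = 205 kΩ.

R_L(min) ≈ 205 kΩ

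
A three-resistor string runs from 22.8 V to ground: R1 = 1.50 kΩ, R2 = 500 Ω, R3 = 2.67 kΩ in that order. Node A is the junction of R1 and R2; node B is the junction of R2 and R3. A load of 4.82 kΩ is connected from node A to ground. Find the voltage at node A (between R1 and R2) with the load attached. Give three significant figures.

V ≈ 12.8 V

Below node A the series string R2+R3 = 3170 Ω sits in parallel with the 4820 Ω load: 1912 Ω.
V_A = 22.8 × 1912/(1500 + 1912) = 12.8 V.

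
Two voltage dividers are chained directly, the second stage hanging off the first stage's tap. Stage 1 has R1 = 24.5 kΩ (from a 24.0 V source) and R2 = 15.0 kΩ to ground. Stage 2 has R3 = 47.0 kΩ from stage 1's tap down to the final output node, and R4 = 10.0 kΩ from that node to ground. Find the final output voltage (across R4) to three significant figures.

Stage 2 presents R3+R4 = 57.00 kΩ as a load on stage 1's tap.
Stage 1's lower leg becomes R2‖(R3+R4) = 11.88 kΩ, so V_mid = 24.0 × 11.88/36.38 = 7.835 V.
Stage 2 is itself unloaded: V_out = V_mid × R4/(R3+R4) = 7.835 × 10.0/57.00 = 1.37 V.

V_out ≈ 1.37 V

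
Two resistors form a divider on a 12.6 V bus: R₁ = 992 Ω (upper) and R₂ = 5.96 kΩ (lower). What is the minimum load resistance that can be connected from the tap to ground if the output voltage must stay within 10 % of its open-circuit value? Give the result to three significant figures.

Output resistance R_th = R₁‖R₂ = (992 × 5960)/6952 = 850.4 Ω.
The fractional drop is R_th/(R_th + R_L); requiring this ≤ 0.100 gives R_L ≥ R_th(1/0.100 − 1) = 850.4 × 9.000 = 7.65 kΩ.

R_L(min) ≈ 7.65 kΩ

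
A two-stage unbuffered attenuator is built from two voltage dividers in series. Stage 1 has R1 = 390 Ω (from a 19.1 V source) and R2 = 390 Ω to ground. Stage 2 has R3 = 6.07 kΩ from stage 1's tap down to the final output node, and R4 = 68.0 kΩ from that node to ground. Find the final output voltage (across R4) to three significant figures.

V_out ≈ 8.74 V

Stage 2 presents R3+R4 = 74070 Ω as a load on stage 1's tap.
Stage 1's lower leg becomes R2‖(R3+R4) = 388.0 Ω, so V_mid = 19.1 × 388.0/778.0 = 9.525 V.
Stage 2 is itself unloaded: V_out = V_mid × R4/(R3+R4) = 9.525 × 68000/74070 = 8.74 V.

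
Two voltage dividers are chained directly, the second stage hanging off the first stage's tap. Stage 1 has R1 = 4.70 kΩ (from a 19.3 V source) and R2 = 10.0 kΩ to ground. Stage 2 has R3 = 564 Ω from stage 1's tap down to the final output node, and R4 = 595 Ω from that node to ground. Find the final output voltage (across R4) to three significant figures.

V_out ≈ 1.79 V

Stage 2 presents R3+R4 = 1159 Ω as a load on stage 1's tap.
Stage 1's lower leg becomes R2‖(R3+R4) = 1039 Ω, so V_mid = 19.3 × 1039/5739 = 3.493 V.
Stage 2 is itself unloaded: V_out = V_mid × R4/(R3+R4) = 3.493 × 595/1159 = 1.79 V.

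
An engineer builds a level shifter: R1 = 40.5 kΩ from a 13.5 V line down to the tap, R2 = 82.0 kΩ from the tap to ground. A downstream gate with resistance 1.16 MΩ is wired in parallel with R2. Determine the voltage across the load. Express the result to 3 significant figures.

The load sits in parallel with R2: R2‖R_L = (82.0 × 1160) / (82.0 + 1160) = 76.59 kΩ.
V_out = 13.5 × 76.59 / (40.5 + 76.59) = 13.5 × 76.59/117.1 = 8.83 V.
(Unloaded it would have been 9.04 V.)

V_out ≈ 8.83 V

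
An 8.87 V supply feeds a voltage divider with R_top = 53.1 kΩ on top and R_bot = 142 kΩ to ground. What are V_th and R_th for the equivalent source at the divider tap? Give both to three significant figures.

V_th is the open-circuit tap voltage: 8.87 × 142/(53.1 + 142) = 6.46 V.
With the supply zeroed, R_top and R_bot appear in parallel from the tap: R_th = R_top‖R_bot = (53.1 × 142)/195.1 = 38.6 kΩ.

V_th = 6.46 V, R_th = 38.6 kΩ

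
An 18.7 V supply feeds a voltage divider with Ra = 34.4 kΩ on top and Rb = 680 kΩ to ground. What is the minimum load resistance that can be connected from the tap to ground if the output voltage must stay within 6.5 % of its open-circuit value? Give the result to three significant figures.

Output resistance R_th = Ra‖Rb = (34.4 × 680)/714.4 = 32.74 kΩ.
The fractional drop is R_th/(R_th + R_L); requiring this ≤ 0.0650 gives R_L ≥ R_th(1/0.0650 − 1) = 32.74 × 14.38 = 471 kΩ.

R_L(min) ≈ 471 kΩ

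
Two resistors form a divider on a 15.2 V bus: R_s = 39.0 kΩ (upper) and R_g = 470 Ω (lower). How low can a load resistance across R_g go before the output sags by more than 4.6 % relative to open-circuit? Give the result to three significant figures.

Output resistance R_th = R_s‖R_g = (39000 × 470)/39470 = 464.4 Ω.
The fractional drop is R_th/(R_th + R_L); requiring this ≤ 0.0460 gives R_L ≥ R_th(1/0.0460 − 1) = 464.4 × 20.74 = 9.63 kΩ.

R_L(min) ≈ 9.63 kΩ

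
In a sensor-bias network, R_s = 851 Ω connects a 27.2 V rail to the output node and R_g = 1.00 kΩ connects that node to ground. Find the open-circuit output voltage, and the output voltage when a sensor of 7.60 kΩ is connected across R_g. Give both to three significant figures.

Unloaded: 14.7 V; loaded: 13.9 V

Open-circuit: V = 27.2 × 1000/(851 + 1000) = 14.7 V.
With the load, R_g becomes R_g‖R_L = 883.7 Ω, so V = 27.2 × 883.7/1735 = 13.9 V.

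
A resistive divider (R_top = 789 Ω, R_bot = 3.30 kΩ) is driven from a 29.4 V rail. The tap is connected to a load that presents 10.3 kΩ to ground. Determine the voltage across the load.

The load sits in parallel with R_bot: R_bot‖R_L = (3300 × 10300) / (3300 + 10300) = 2499 Ω.
V_out = 29.4 × 2499 / (789 + 2499) = 29.4 × 2499/3288 = 22.3 V.
(Unloaded it would have been 23.7 V.)

V_out ≈ 22.3 V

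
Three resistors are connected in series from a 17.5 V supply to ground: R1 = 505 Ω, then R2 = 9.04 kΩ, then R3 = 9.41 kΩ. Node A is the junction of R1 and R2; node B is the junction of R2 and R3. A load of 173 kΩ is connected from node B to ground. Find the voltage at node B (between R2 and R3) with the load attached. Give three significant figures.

At node B, R3 is in parallel with the load: R3‖R_L = 8925 Ω.
Below node A the resistance is R2 + (R3‖R_L) = 17960 Ω, so V_A = 17.5 × 17960/18470 = 17.02 V.
Then V_B = V_A × (R3‖R_L)/(R2 + R3‖R_L) = 17.02 × 8925/17960 = 8.46 V.

V ≈ 8.46 V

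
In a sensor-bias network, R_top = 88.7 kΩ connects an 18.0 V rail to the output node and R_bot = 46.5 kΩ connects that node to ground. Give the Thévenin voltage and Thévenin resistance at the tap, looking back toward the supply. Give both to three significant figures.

V_th is the open-circuit tap voltage: 18.0 × 46.5/(88.7 + 46.5) = 6.19 V.
With the supply zeroed, R_top and R_bot appear in parallel from the tap: R_th = R_top‖R_bot = (88.7 × 46.5)/135.2 = 30.5 kΩ.

V_th = 6.19 V, R_th = 30.5 kΩ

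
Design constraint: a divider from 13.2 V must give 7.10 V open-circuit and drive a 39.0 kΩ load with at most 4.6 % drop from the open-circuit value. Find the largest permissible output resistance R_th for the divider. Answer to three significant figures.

Loading drop = R_th/(R_th + R_L) ≤ 0.0460, so R_th ≤ R_L · ε/(1−ε) = 39.0 kΩ × 0.0460/0.9540 = 1.88 kΩ.
(Any R1, R2 with R2/(R1+R2) = 0.538 and R1‖R2 ≤ 1.88 kΩ will meet the spec.)

R_th ≤ 1.88 kΩ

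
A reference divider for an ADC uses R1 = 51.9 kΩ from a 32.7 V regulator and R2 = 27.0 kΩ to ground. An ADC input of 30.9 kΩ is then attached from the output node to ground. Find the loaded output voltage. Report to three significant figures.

The load sits in parallel with R2: R2‖R_L = (27.0 × 30.9) / (27.0 + 30.9) = 14.41 kΩ.
V_out = 32.7 × 14.41 / (51.9 + 14.41) = 32.7 × 14.41/66.31 = 7.11 V.

V_out ≈ 7.11 V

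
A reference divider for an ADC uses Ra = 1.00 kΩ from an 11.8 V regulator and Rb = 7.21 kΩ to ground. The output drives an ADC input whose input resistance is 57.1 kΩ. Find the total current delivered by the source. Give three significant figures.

Rb‖R_L = 6.402 kΩ, so the source sees Ra + Rb‖R_L = 7.402 kΩ.
I = 11.8 V / 7.402 kΩ = 1.59 mA.

I ≈ 1.59 mA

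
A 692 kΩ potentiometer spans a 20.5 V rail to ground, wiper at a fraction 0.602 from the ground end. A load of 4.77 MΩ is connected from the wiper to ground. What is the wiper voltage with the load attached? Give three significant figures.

V ≈ 11.9 V

The wiper splits the pot into (1−α)R = 275.4 kΩ above and αR = 416.6 kΩ below.
Lower section ‖ load = 383.1 kΩ.
V_wiper = 20.5 × 383.1/(275.4 + 383.1) = 11.9 V.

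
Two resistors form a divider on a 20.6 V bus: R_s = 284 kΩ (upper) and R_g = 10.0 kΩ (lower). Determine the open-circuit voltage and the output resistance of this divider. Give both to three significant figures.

V_th is the open-circuit tap voltage: 20.6 × 10.0/(284 + 10.0) = 0.701 V.
With the supply zeroed, R_s and R_g appear in parallel from the tap: R_th = R_s‖R_g = (284 × 10.0)/294.0 = 9.66 kΩ.

V_th = 0.701 V, R_th = 9.66 kΩ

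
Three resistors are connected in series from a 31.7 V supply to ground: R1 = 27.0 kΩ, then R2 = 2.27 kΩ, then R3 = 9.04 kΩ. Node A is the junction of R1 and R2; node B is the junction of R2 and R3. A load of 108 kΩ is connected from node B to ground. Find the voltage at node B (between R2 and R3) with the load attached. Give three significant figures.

V ≈ 7.03 V

At node B, R3 is in parallel with the load: R3‖R_L = 8.342 kΩ.
Below node A the resistance is R2 + (R3‖R_L) = 10.61 kΩ, so V_A = 31.7 × 10.61/37.61 = 8.944 V.
Then V_B = V_A × (R3‖R_L)/(R2 + R3‖R_L) = 8.944 × 8.342/10.61 = 7.03 V.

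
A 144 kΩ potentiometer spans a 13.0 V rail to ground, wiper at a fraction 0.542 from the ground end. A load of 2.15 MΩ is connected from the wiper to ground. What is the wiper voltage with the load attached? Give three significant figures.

The wiper splits the pot into (1−α)R = 65.95 kΩ above and αR = 78.05 kΩ below.
Lower section ‖ load = 75.31 kΩ.
V_wiper = 13.0 × 75.31/(65.95 + 75.31) = 6.93 V.

V ≈ 6.93 V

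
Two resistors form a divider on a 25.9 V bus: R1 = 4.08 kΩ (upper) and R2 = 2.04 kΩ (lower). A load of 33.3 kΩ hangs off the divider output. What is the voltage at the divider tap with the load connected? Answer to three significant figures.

V_out ≈ 8.29 V

The load sits in parallel with R2: R2‖R_L = (2.04 × 33.3) / (2.04 + 33.3) = 1.922 kΩ.
V_out = 25.9 × 1.922 / (4.08 + 1.922) = 25.9 × 1.922/6.002 = 8.29 V.
(Unloaded it would have been 8.63 V.)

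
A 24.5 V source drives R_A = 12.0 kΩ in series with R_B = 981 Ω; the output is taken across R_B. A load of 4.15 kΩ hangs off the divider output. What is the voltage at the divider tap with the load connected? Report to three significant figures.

The load sits in parallel with R_B: R_B‖R_L = (981 × 4150) / (981 + 4150) = 793.4 Ω.
V_out = 24.5 × 793.4 / (12000 + 793.4) = 24.5 × 793.4/12790 = 1.52 V.

V_out ≈ 1.52 V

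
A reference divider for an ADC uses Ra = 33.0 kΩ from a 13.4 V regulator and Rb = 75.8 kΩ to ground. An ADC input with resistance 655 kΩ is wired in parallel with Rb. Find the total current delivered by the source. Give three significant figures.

I ≈ 0.133 mA

Rb‖R_L = 67.94 kΩ, so the source sees Ra + Rb‖R_L = 100.9 kΩ.
I = 13.4 V / 100.9 kΩ = 0.133 mA.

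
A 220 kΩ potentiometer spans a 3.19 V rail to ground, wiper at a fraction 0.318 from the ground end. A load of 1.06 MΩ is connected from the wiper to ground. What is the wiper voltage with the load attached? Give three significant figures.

The wiper splits the pot into (1−α)R = 150.0 kΩ above and αR = 69.96 kΩ below.
Lower section ‖ load = 65.63 kΩ.
V_wiper = 3.19 × 65.63/(150.0 + 65.63) = 0.971 V.

V ≈ 0.971 V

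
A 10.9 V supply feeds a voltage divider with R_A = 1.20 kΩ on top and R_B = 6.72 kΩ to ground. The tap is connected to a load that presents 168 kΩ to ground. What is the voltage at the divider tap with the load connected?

The load sits in parallel with R_B: R_B‖R_L = (6.72 × 168) / (6.72 + 168) = 6.462 kΩ.
V_out = 10.9 × 6.462 / (1.20 + 6.462) = 10.9 × 6.462/7.662 = 9.19 V.

V_out ≈ 9.19 V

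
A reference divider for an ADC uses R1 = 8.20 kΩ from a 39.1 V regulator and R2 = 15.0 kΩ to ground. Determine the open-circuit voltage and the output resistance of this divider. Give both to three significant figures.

V_th = 25.3 V, R_th = 5.30 kΩ

V_th is the open-circuit tap voltage: 39.1 × 15.0/(8.20 + 15.0) = 25.3 V.
With the supply zeroed, R1 and R2 appear in parallel from the tap: R_th = R1‖R2 = (8.20 × 15.0)/23.20 = 5.30 kΩ.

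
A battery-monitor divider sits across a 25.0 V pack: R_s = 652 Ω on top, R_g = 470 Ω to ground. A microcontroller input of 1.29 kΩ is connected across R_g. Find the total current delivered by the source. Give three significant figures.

R_g‖R_L = 344.5 Ω, so the source sees R_s + R_g‖R_L = 996.5 Ω.
I = 25.0 V / 996.5 Ω = 25.1 mA.

I ≈ 25.1 mA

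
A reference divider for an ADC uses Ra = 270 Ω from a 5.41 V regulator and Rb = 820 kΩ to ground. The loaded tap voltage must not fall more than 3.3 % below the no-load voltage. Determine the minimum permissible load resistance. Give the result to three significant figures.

Output resistance R_th = Ra‖Rb = (270 × 820000)/820300 = 269.9 Ω.
The fractional drop is R_th/(R_th + R_L); requiring this ≤ 0.0330 gives R_L ≥ R_th(1/0.0330 − 1) = 269.9 × 29.30 = 7.91 kΩ.

R_L(min) ≈ 7.91 kΩ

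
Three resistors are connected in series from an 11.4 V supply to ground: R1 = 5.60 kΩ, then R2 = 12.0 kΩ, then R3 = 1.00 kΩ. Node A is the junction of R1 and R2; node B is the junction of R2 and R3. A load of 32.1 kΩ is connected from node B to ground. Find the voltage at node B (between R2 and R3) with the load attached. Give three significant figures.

V ≈ 0.595 V

At node B, R3 is in parallel with the load: R3‖R_L = 0.9698 kΩ.
Below node A the resistance is R2 + (R3‖R_L) = 12.97 kΩ, so V_A = 11.4 × 12.97/18.57 = 7.962 V.
Then V_B = V_A × (R3‖R_L)/(R2 + R3‖R_L) = 7.962 × 0.9698/12.97 = 0.595 V.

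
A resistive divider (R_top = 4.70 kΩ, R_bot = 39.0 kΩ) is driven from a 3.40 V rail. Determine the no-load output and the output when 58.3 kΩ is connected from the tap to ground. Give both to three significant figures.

Open-circuit: V = 3.40 × 39.0/(4.70 + 39.0) = 3.03 V.
With the load, R_bot becomes R_bot‖R_L = 23.37 kΩ, so V = 3.40 × 23.37/28.07 = 2.83 V.

Unloaded: 3.03 V; loaded: 2.83 V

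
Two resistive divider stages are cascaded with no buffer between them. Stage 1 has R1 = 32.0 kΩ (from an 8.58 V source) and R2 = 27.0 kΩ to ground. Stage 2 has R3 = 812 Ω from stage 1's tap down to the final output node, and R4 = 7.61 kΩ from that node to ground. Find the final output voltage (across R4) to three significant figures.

V_out ≈ 1.30 V

Stage 2 presents R3+R4 = 8422 Ω as a load on stage 1's tap.
Stage 1's lower leg becomes R2‖(R3+R4) = 6420 Ω, so V_mid = 8.58 × 6420/38420 = 1.434 V.
Stage 2 is itself unloaded: V_out = V_mid × R4/(R3+R4) = 1.434 × 7610/8422 = 1.30 V.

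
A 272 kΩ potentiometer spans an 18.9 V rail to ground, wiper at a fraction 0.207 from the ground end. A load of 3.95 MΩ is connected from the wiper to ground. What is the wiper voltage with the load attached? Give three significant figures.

The wiper splits the pot into (1−α)R = 215.7 kΩ above and αR = 56.30 kΩ below.
Lower section ‖ load = 55.51 kΩ.
V_wiper = 18.9 × 55.51/(215.7 + 55.51) = 3.87 V.

V ≈ 3.87 V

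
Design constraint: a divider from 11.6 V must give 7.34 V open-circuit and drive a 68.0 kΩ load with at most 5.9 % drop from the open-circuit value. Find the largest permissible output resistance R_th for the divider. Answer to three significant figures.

R_th ≤ 4.26 kΩ

Loading drop = R_th/(R_th + R_L) ≤ 0.0590, so R_th ≤ R_L · ε/(1−ε) = 68.0 kΩ × 0.0590/0.9410 = 4.26 kΩ.
(Any R1, R2 with R2/(R1+R2) = 0.633 and R1‖R2 ≤ 4.26 kΩ will meet the spec.)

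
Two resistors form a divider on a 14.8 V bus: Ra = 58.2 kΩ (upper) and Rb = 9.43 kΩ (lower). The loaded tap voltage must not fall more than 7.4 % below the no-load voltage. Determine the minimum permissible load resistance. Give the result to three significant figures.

Output resistance R_th = Ra‖Rb = (58.2 × 9.43)/67.63 = 8.115 kΩ.
The fractional drop is R_th/(R_th + R_L); requiring this ≤ 0.0740 gives R_L ≥ R_th(1/0.0740 − 1) = 8.115 × 12.51 = 102 kΩ.

R_L(min) ≈ 102 kΩ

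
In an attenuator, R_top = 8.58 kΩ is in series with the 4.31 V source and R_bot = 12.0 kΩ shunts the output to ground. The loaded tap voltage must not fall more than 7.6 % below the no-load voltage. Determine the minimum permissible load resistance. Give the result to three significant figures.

R_L(min) ≈ 60.8 kΩ

Output resistance R_th = R_top‖R_bot = (8.58 × 12.0)/20.58 = 5.003 kΩ.
The fractional drop is R_th/(R_th + R_L); requiring this ≤ 0.0760 gives R_L ≥ R_th(1/0.0760 − 1) = 5.003 × 12.16 = 60.8 kΩ.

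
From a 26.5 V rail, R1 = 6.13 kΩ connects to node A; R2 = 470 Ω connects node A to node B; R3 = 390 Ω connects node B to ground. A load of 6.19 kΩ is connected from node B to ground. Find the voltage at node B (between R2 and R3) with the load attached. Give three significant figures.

V ≈ 1.40 V

At node B, R3 is in parallel with the load: R3‖R_L = 366.9 Ω.
Below node A the resistance is R2 + (R3‖R_L) = 836.9 Ω, so V_A = 26.5 × 836.9/6967 = 3.183 V.
Then V_B = V_A × (R3‖R_L)/(R2 + R3‖R_L) = 3.183 × 366.9/836.9 = 1.40 V.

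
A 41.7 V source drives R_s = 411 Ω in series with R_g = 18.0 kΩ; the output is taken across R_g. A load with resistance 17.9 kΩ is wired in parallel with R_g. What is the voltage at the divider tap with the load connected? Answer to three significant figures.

The load sits in parallel with R_g: R_g‖R_L = (18000 × 17900) / (18000 + 17900) = 8975 Ω.
V_out = 41.7 × 8975 / (411 + 8975) = 41.7 × 8975/9386 = 39.9 V.

V_out ≈ 39.9 V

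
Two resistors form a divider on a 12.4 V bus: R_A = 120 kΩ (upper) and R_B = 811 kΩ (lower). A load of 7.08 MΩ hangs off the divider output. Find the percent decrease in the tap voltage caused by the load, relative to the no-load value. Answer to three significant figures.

The divider's output (Thévenin) resistance is R_A‖R_B = 104.5 kΩ.
Fractional drop under load = R_th/(R_th + R_L) = 104.5 / (104.5 + 7080) = 0.01455.
So the output falls by 1.45 %.

1.45 %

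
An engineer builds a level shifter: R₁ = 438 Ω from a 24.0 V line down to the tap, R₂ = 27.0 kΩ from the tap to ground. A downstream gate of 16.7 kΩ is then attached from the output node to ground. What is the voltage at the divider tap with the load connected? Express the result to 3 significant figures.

The load sits in parallel with R₂: R₂‖R_L = (27000 × 16700) / (27000 + 16700) = 10320 Ω.
V_out = 24.0 × 10320 / (438 + 10320) = 24.0 × 10320/10760 = 23.0 V.

V_out ≈ 23.0 V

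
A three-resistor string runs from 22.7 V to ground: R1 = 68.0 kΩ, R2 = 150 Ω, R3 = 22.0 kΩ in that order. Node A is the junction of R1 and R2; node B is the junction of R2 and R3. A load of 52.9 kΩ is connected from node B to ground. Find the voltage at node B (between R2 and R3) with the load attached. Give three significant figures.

At node B, R3 is in parallel with the load: R3‖R_L = 15540 Ω.
Below node A the resistance is R2 + (R3‖R_L) = 15690 Ω, so V_A = 22.7 × 15690/83690 = 4.255 V.
Then V_B = V_A × (R3‖R_L)/(R2 + R3‖R_L) = 4.255 × 15540/15690 = 4.21 V.

V ≈ 4.21 V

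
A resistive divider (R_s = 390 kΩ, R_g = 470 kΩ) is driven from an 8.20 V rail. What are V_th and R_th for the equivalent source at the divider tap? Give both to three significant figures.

V_th = 4.48 V, R_th = 213 kΩ

V_th is the open-circuit tap voltage: 8.20 × 470/(390 + 470) = 4.48 V.
With the supply zeroed, R_s and R_g appear in parallel from the tap: R_th = R_s‖R_g = (390 × 470)/860.0 = 213 kΩ.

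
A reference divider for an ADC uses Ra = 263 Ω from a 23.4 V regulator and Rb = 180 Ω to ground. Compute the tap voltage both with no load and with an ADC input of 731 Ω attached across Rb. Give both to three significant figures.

Unloaded: 9.51 V; loaded: 8.30 V

Open-circuit: V = 23.4 × 180/(263 + 180) = 9.51 V.
With the load, Rb becomes Rb‖R_L = 144.4 Ω, so V = 23.4 × 144.4/407.4 = 8.30 V.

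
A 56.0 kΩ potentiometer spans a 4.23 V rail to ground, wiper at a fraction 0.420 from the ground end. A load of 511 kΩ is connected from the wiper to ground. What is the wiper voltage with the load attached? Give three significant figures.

The wiper splits the pot into (1−α)R = 32.48 kΩ above and αR = 23.52 kΩ below.
Lower section ‖ load = 22.49 kΩ.
V_wiper = 4.23 × 22.49/(32.48 + 22.49) = 1.73 V.

V ≈ 1.73 V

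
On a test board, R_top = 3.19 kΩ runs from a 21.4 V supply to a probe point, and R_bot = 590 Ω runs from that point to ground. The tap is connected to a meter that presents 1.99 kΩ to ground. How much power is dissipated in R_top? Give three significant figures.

P ≈ 110 mW

Total resistance from the source is R_top + (R_bot‖R_L) = 3645 Ω, so I = 21.4/3645 Ω = 5.871 mA.
P = I²·R_top = (5.871 mA)² × 3.19 kΩ = 110 mW.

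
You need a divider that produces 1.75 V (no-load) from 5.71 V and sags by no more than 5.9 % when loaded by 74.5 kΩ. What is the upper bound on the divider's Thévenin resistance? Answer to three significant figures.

Loading drop = R_th/(R_th + R_L) ≤ 0.0590, so R_th ≤ R_L · ε/(1−ε) = 74.5 kΩ × 0.0590/0.9410 = 4.67 kΩ.
(Any R1, R2 with R2/(R1+R2) = 0.306 and R1‖R2 ≤ 4.67 kΩ will meet the spec.)

R_th ≤ 4.67 kΩ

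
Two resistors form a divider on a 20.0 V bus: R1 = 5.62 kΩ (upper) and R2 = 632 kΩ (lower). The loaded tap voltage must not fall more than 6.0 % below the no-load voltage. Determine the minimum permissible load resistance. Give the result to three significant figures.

R_L(min) ≈ 87.3 kΩ

Output resistance R_th = R1‖R2 = (5.62 × 632)/637.6 = 5.570 kΩ.
The fractional drop is R_th/(R_th + R_L); requiring this ≤ 0.0600 gives R_L ≥ R_th(1/0.0600 − 1) = 5.570 × 15.67 = 87.3 kΩ.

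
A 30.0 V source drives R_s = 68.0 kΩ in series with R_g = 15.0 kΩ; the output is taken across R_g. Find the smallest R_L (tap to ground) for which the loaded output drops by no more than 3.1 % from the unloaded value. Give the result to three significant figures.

R_L(min) ≈ 384 kΩ

Output resistance R_th = R_s‖R_g = (68.0 × 15.0)/83.00 = 12.29 kΩ.
The fractional drop is R_th/(R_th + R_L); requiring this ≤ 0.0310 gives R_L ≥ R_th(1/0.0310 − 1) = 12.29 × 31.26 = 384 kΩ.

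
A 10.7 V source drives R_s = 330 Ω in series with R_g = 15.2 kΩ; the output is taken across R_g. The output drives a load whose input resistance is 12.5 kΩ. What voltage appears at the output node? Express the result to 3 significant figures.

V_out ≈ 10.2 V

The load sits in parallel with R_g: R_g‖R_L = (15200 × 12500) / (15200 + 12500) = 6859 Ω.
V_out = 10.7 × 6859 / (330 + 6859) = 10.7 × 6859/7189 = 10.2 V.
(Unloaded it would have been 10.5 V.)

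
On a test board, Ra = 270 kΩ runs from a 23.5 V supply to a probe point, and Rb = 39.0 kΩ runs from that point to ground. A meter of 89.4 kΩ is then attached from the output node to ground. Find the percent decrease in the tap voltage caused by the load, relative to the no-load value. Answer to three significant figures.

Unloaded V = 23.5 × 39.0/309.0 = 2.966 V.
Loaded: Rb‖R_L = 27.15 kΩ, giving V = 23.5 × 27.15/297.2 = 2.147 V.
Drop = (2.966 − 2.147) / 2.966 = 27.6 %.

27.6 %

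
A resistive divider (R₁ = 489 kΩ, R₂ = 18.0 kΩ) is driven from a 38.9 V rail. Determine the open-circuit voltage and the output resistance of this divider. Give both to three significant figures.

V_th = 1.38 V, R_th = 17.4 kΩ

V_th is the open-circuit tap voltage: 38.9 × 18.0/(489 + 18.0) = 1.38 V.
With the supply zeroed, R₁ and R₂ appear in parallel from the tap: R_th = R₁‖R₂ = (489 × 18.0)/507.0 = 17.4 kΩ.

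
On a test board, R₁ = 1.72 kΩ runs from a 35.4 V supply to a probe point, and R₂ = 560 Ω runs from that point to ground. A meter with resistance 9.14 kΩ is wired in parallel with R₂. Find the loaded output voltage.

The load sits in parallel with R₂: R₂‖R_L = (560 × 9140) / (560 + 9140) = 527.7 Ω.
V_out = 35.4 × 527.7 / (1720 + 527.7) = 35.4 × 527.7/2248 = 8.31 V.
(Unloaded it would have been 8.69 V.)

V_out ≈ 8.31 V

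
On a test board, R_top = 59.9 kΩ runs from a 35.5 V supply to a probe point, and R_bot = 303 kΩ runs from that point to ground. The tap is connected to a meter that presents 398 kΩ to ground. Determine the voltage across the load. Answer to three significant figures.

The load sits in parallel with R_bot: R_bot‖R_L = (303 × 398) / (303 + 398) = 172.0 kΩ.
V_out = 35.5 × 172.0 / (59.9 + 172.0) = 35.5 × 172.0/231.9 = 26.3 V.

V_out ≈ 26.3 V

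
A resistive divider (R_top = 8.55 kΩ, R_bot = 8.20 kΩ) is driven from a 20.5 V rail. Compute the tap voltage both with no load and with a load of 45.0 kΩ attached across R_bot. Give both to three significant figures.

Open-circuit: V = 20.5 × 8.20/(8.55 + 8.20) = 10.0 V.
With the load, R_bot becomes R_bot‖R_L = 6.936 kΩ, so V = 20.5 × 6.936/15.49 = 9.18 V.

Unloaded: 10.0 V; loaded: 9.18 V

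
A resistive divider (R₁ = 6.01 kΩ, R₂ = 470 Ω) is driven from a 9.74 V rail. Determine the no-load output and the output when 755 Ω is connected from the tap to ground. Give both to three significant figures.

Open-circuit: V = 9.74 × 470/(6010 + 470) = 0.706 V.
With the load, R₂ becomes R₂‖R_L = 289.7 Ω, so V = 9.74 × 289.7/6300 = 0.448 V.

Unloaded: 0.706 V; loaded: 0.448 V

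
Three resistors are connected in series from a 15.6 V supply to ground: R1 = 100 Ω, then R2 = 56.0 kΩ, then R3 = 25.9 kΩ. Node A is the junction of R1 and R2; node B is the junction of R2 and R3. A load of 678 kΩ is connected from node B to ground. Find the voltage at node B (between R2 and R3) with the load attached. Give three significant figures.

At node B, R3 is in parallel with the load: R3‖R_L = 24950 Ω.
Below node A the resistance is R2 + (R3‖R_L) = 80950 Ω, so V_A = 15.6 × 80950/81050 = 15.58 V.
Then V_B = V_A × (R3‖R_L)/(R2 + R3‖R_L) = 15.58 × 24950/80950 = 4.80 V.

V ≈ 4.80 V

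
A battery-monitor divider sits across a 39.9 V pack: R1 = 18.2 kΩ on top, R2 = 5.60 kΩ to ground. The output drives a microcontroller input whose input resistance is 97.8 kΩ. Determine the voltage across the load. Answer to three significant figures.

The load sits in parallel with R2: R2‖R_L = (5.60 × 97.8) / (5.60 + 97.8) = 5.297 kΩ.
V_out = 39.9 × 5.297 / (18.2 + 5.297) = 39.9 × 5.297/23.50 = 8.99 V.

V_out ≈ 8.99 V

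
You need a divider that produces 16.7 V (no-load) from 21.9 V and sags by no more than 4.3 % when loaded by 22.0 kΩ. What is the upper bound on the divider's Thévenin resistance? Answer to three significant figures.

Loading drop = R_th/(R_th + R_L) ≤ 0.0430, so R_th ≤ R_L · ε/(1−ε) = 22.0 kΩ × 0.0430/0.9570 = 989 Ω.
(Any R1, R2 with R2/(R1+R2) = 0.763 and R1‖R2 ≤ 989 Ω will meet the spec.)

R_th ≤ 989 Ω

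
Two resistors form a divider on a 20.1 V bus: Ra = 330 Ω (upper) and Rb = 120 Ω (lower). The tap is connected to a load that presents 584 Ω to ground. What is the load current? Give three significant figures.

Rb‖R_L = 99.55 Ω; V_out = 20.1 × 99.55/429.5 = 4.658 V.
I_L = V_out / R_L = 4.658 / 584 Ω = 7.98 mA.

I_L ≈ 7.98 mA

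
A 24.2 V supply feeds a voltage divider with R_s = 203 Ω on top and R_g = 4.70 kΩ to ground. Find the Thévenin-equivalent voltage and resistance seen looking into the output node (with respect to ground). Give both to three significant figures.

V_th = 23.2 V, R_th = 195 Ω

V_th is the open-circuit tap voltage: 24.2 × 4700/(203 + 4700) = 23.2 V.
With the supply zeroed, R_s and R_g appear in parallel from the tap: R_th = R_s‖R_g = (203 × 4700)/4903 = 195 Ω.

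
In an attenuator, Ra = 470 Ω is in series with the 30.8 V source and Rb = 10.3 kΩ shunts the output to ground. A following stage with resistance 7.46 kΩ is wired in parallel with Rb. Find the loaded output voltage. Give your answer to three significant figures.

V_out ≈ 27.8 V

The load sits in parallel with Rb: Rb‖R_L = (10300 × 7460) / (10300 + 7460) = 4326 Ω.
V_out = 30.8 × 4326 / (470 + 4326) = 30.8 × 4326/4796 = 27.8 V.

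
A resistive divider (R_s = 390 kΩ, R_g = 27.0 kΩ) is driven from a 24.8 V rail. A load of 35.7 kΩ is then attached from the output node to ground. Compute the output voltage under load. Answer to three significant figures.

V_out ≈ 0.941 V

The load sits in parallel with R_g: R_g‖R_L = (27.0 × 35.7) / (27.0 + 35.7) = 15.37 kΩ.
V_out = 24.8 × 15.37 / (390 + 15.37) = 24.8 × 15.37/405.4 = 0.941 V.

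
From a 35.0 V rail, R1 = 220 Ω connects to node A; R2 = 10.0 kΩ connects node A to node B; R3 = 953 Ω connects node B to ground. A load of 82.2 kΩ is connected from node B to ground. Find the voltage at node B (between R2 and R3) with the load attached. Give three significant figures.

V ≈ 2.95 V

At node B, R3 is in parallel with the load: R3‖R_L = 942.1 Ω.
Below node A the resistance is R2 + (R3‖R_L) = 10940 Ω, so V_A = 35.0 × 10940/11160 = 34.31 V.
Then V_B = V_A × (R3‖R_L)/(R2 + R3‖R_L) = 34.31 × 942.1/10940 = 2.95 V.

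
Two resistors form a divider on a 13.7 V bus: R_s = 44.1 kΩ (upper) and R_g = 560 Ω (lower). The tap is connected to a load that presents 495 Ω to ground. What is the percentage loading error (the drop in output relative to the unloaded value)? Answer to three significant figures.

52.8 %

The divider's output (Thévenin) resistance is R_s‖R_g = 553.0 Ω.
Fractional drop under load = R_th/(R_th + R_L) = 553.0 / (553.0 + 495) = 0.5277.
So the output falls by 52.8 %.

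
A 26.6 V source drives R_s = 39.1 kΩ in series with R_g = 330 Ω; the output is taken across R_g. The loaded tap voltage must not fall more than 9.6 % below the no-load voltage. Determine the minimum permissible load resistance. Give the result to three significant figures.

R_L(min) ≈ 3.08 kΩ

Output resistance R_th = R_s‖R_g = (39100 × 330)/39430 = 327.2 Ω.
The fractional drop is R_th/(R_th + R_L); requiring this ≤ 0.0960 gives R_L ≥ R_th(1/0.0960 − 1) = 327.2 × 9.417 = 3.08 kΩ.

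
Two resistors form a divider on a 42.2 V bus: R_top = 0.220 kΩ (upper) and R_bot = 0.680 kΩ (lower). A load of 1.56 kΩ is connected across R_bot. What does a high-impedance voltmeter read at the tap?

V_out ≈ 28.8 V

The load sits in parallel with R_bot: R_bot‖R_L = (680 × 1560) / (680 + 1560) = 473.6 Ω.
V_out = 42.2 × 473.6 / (220 + 473.6) = 42.2 × 473.6/693.6 = 28.8 V.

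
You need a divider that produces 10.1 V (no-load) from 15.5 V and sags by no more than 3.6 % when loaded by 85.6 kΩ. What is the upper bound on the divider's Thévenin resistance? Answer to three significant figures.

Loading drop = R_th/(R_th + R_L) ≤ 0.0360, so R_th ≤ R_L · ε/(1−ε) = 85.6 kΩ × 0.0360/0.9640 = 3.20 kΩ.

R_th ≤ 3.20 kΩ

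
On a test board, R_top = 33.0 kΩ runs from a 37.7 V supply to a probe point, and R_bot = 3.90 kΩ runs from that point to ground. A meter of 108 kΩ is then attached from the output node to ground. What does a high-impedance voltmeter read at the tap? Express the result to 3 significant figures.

V_out ≈ 3.86 V

The load sits in parallel with R_bot: R_bot‖R_L = (3.90 × 108) / (3.90 + 108) = 3.764 kΩ.
V_out = 37.7 × 3.764 / (33.0 + 3.764) = 37.7 × 3.764/36.76 = 3.86 V.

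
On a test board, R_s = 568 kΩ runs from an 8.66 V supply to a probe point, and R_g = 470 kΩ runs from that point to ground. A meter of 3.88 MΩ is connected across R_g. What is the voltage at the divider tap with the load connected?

V_out ≈ 3.68 V

The load sits in parallel with R_g: R_g‖R_L = (470 × 3880) / (470 + 3880) = 419.2 kΩ.
V_out = 8.66 × 419.2 / (568 + 419.2) = 8.66 × 419.2/987.2 = 3.68 V.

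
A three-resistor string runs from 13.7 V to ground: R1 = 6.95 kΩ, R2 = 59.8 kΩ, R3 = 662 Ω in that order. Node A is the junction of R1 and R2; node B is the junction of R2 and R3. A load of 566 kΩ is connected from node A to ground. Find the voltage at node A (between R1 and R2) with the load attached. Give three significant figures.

V ≈ 12.2 V

Below node A the series string R2+R3 = 60460 Ω sits in parallel with the 566000 Ω load: 54630 Ω.
V_A = 13.7 × 54630/(6950 + 54630) = 12.2 V.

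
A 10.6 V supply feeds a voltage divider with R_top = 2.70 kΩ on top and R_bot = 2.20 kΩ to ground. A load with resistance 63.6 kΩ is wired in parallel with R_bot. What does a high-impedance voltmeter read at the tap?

V_out ≈ 4.67 V

The load sits in parallel with R_bot: R_bot‖R_L = (2.20 × 63.6) / (2.20 + 63.6) = 2.126 kΩ.
V_out = 10.6 × 2.126 / (2.70 + 2.126) = 10.6 × 2.126/4.826 = 4.67 V.
(Unloaded it would have been 4.76 V.)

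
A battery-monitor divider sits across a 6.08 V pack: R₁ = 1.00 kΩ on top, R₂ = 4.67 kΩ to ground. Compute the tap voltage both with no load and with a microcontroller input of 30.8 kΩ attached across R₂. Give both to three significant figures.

Open-circuit: V = 6.08 × 4.67/(1.00 + 4.67) = 5.01 V.
With the load, R₂ becomes R₂‖R_L = 4.055 kΩ, so V = 6.08 × 4.055/5.055 = 4.88 V.

Unloaded: 5.01 V; loaded: 4.88 V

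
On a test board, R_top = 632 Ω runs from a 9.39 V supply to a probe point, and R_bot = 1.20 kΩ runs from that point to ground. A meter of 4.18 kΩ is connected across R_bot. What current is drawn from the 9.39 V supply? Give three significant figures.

I ≈ 6.00 mA

R_bot‖R_L = 932.3 Ω, so the source sees R_top + R_bot‖R_L = 1564 Ω.
I = 9.39 V / 1564 Ω = 6.00 mA.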